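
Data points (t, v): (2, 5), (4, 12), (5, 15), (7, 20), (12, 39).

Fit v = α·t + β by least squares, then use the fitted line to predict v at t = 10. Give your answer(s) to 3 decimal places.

Forming XᵀX = [[238, 30]; [30, 5]] and Xᵀv = [741, 91]ᵀ gives XᵀX·[α, β]ᵀ = Xᵀv.
det = 238·5 − 30² = 290.
α = (741·5 − 30·91)/290 = 195/58; β = (238·91 − 30·741)/290 = -286/145.
At t = 10: v̂ = (195/58)·(10) + (-286/145)·(1) = 4589/145.

v̂ = 31.648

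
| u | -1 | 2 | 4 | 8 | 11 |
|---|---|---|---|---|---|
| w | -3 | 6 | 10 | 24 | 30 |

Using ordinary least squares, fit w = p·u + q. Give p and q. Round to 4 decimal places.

p = 2.8128, q = -0.1013

Sums needed: Σu·u = 206, Σu = 24, Σ1 = 5.
Right-hand side: Σu·w = 577, Σw = 67.
So XᵀX·[p, q]ᵀ = Xᵀw: [[206, 24]; [24, 5]]·[p, q]ᵀ = [577, 67]ᵀ.
Determinant 206·5 − 24² = 454.
p = (577·5 − 24·67)/454 = 1277/454; q = (206·67 − 24·577)/454 = -23/227.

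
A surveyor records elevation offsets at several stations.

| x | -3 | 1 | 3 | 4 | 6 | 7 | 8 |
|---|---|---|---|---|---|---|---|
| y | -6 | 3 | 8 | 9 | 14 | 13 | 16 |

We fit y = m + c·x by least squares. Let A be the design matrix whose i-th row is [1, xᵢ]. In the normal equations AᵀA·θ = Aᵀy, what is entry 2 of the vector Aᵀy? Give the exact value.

Entry 2 ↔ basis x, so (Aᵀy)_{2} = Σᵢ (x)·yᵢ = (-3)·(-6) + (1)·(3) + (3)·(8) + (4)·(9) + (6)·(14) + (7)·(13) + (8)·(16) = 384.

384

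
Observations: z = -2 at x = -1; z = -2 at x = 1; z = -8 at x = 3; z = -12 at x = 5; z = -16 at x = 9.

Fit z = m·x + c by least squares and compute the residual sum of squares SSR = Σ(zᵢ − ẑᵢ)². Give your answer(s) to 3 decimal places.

SSR = 9.027

Forming AᵀA = [[117, 17]; [17, 5]] and Aᵀz = [-228, -40]ᵀ gives AᵀA·[m, c]ᵀ = Aᵀz.
Determinant 117·5 − 17² = 296.
m = ((-228)·5 − 17·(-40))/296 = -115/74; c = (117·(-40) − 17·(-228))/296 = -201/74.
Residuals: -31/37, 84/37, -23/37, -56/37, 26/37; SSR = 334/37.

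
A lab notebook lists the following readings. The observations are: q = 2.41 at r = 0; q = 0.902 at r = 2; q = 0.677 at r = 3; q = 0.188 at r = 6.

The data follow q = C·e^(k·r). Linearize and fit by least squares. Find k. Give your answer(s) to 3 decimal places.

k = -0.420

Linearized form: ln q = k·r + ln C. From the 4 transformed points,
Σr = 11.0000, Σ(r)² = 49.0000, Σln q = -1.2849, Σr·ln q = -11.4044.
Equations: 49.0000·k + 11.0000·ln C = -11.4044;  11.0000·k + 4·ln C = -1.2849.
Slope k = (n·Σr·ln q − Σr·Σln q)/(n·Σ(r)² − (Σr)²) = (4·-11.4044 − 11.0000·-1.2849)/75.0000 = -0.41978; ln C = (Σln q − k·Σr)/n = 0.83317.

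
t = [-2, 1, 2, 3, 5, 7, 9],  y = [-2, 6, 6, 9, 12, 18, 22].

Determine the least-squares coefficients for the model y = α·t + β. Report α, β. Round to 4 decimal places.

α = 2.1433, β = 2.4881

Entries of XᵀX: Σt·t = 173, Σt = 25, Σ1 = 7.
And Σt·y = 433, Σy = 71.
So XᵀX·[α, β]ᵀ = Xᵀy: [[173, 25]; [25, 7]]·[α, β]ᵀ = [433, 71]ᵀ.
Determinant 173·7 − 25² = 586.
α = (433·7 − 25·71)/586 = 628/293; β = (173·71 − 25·433)/586 = 729/293.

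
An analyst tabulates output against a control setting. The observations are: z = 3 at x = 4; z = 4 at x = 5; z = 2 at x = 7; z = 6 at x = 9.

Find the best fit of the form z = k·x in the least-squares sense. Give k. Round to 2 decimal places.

AᵀA·[k]ᵀ = Aᵀz reads: 171·k = 100.
Hence k = 100 / 171 ≈ 0.584795.

k = 0.58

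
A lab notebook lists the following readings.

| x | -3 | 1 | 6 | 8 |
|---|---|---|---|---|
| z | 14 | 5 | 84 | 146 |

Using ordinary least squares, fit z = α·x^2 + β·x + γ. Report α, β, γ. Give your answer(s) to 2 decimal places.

α = 2.05, β = 1.69, γ = 0.78

Sums needed: Σx^2·x^2 = 5474, Σx^2·x = 702, Σx^2 = 110, Σx·x = 110, Σx = 12, Σ1 = 4.
Right-hand side: Σx^2·z = 12499, Σx·z = 1635, Σz = 249.
Normal equations: [[5474, 702, 110]; [702, 110, 12]; [110, 12, 4]]·[α, β, γ]ᵀ = [12499, 1635, 249]ᵀ.
Inverting the 3×3 Gram matrix, [α, β, γ]ᵀ = [87875/42842, 1167/691, 16645/21421]ᵀ.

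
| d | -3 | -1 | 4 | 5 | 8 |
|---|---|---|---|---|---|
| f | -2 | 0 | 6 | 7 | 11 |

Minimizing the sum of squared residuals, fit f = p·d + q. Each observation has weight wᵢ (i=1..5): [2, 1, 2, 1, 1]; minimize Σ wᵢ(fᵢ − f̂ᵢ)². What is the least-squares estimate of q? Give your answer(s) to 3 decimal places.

q = 1.375

Entries of XᵀWX: Σwᵢ·d·d = 140, Σwᵢ·d = 14, Σwᵢ·1 = 7.
Right-hand side: Σwᵢ·d·f = 183, Σwᵢ·f = 26.
Normal equations: [[140, 14]; [14, 7]]·[p, q]ᵀ = [183, 26]ᵀ.
det = 140·7 − 14² = 784.
p = (183·7 − 14·26)/784 = 131/112; q = (140·26 − 14·183)/784 = 11/8.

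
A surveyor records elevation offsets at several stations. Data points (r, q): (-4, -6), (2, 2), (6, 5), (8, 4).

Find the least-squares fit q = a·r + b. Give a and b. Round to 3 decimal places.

a = 0.893, b = -1.429

Compute the Gram sums: Σr·r = 120, Σr = 12, Σ1 = 4.
Right-hand side: Σr·q = 90, Σq = 5.
Normal equations: [[120, 12]; [12, 4]]·[a, b]ᵀ = [90, 5]ᵀ.
Δ = 120·4 − 12² = 336.
a = (90·4 − 12·5)/336 = 25/28; b = (120·5 − 12·90)/336 = -10/7.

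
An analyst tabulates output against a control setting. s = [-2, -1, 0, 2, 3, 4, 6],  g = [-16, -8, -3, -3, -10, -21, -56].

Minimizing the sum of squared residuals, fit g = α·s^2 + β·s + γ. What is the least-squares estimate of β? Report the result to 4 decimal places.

With design matrix A, AᵀA = [[1666, 306, 70]; [306, 70, 12]; [70, 12, 7]] and Aᵀg = [-2526, -416, -117]ᵀ.
Row-reducing yields α = -3931/1918, β = 919/274, γ = -1888/959.

β = 3.3540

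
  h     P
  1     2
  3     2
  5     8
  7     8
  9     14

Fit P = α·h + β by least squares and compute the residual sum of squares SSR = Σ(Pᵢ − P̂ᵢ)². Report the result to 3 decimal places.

SSR = 10.800

Compute the Gram sums: Σh·h = 165, Σh = 25, Σ1 = 5.
Moment sums: Σh·P = 230, ΣP = 34.
So AᵀA·[α, β]ᵀ = AᵀP: [[165, 25]; [25, 5]]·[α, β]ᵀ = [230, 34]ᵀ.
det = 165·5 − 25² = 200.
α = (230·5 − 25·34)/200 = 3/2; β = (165·34 − 25·230)/200 = -7/10.
Residuals: 6/5, -9/5, 6/5, -9/5, 6/5; SSR = 54/5.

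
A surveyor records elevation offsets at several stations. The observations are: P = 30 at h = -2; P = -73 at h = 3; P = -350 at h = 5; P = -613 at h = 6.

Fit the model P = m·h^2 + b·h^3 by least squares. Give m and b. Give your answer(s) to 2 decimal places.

The normal equations are: 2018·m + 11112·b = -31355;  11112·m + 63074·b = -178369.
(Σh^2·h^2 = 2018, Σh^2·h^3 = 11112, Σh^3·h^3 = 63074, Σh^2·P = -31355, Σh^3·P = -178369.)
Determinant 2018·63074 − 11112² = 3806788.
m = ((-31355)·63074 − 11112·(-178369))/3806788 = 2175529/1903394; b = (2018·(-178369) − 11112·(-31355))/3806788 = -5765941/1903394.

m = 1.14, b = -3.03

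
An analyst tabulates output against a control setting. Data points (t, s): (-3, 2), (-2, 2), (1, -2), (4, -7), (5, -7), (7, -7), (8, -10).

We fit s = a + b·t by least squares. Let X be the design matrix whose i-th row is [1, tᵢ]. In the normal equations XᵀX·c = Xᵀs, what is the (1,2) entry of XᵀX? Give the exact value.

Row 1 ↔ basis 1, column 2 ↔ basis t, so (XᵀX)_{1,2} = Σᵢ t = (1)·(-3) + (1)·(-2) + (1)·(1) + (1)·(4) + (1)·(5) + (1)·(7) + (1)·(8) = 20.

20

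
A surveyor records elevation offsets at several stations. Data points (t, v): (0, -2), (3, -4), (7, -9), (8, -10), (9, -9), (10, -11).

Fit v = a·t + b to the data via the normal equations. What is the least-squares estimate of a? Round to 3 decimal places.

a = -0.915

Sums needed: Σt·t = 303, Σt = 37, Σ1 = 6.
And Σt·v = -346, Σv = -45.
Eliminating b: 6·(row 1) − 37·(row 2) gives 449·a = 6·(-346) − 37·(-45) = -411, so a = -411/449.
Then b = ((-45) − 37·(-411/449))/6 = -833/449.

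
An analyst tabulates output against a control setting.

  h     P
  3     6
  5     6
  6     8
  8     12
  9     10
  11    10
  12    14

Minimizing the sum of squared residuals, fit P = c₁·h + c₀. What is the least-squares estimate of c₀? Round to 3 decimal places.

c₀ = 3.243

Normal-equation sums: Σh·h = 480, Σh = 54, Σ1 = 7.
Right-hand side: Σh·P = 560, ΣP = 66.
Normal equations: [[480, 54]; [54, 7]]·[c₁, c₀]ᵀ = [560, 66]ᵀ.
det = 480·7 − 54² = 444.
c₁ = (560·7 − 54·66)/444 = 89/111; c₀ = (480·66 − 54·560)/444 = 120/37.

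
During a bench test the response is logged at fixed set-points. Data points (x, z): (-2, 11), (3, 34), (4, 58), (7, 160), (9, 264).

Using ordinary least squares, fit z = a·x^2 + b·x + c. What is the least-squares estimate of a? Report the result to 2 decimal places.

From the data, Σx^2·x^2 = 9315, Σx^2·x = 1155, Σx^2 = 159, Σx·x = 159, Σx = 21, Σ1 = 5.
Moment sums: Σx^2·z = 30502, Σx·z = 3808, Σz = 527.
AᵀA·[a, b, c]ᵀ = Aᵀz becomes [[9315, 1155, 159]; [1155, 159, 21]; [159, 21, 5]]·[a, b, c]ᵀ = [30502, 3808, 527]ᵀ.
Row-reducing yields a = 163453/53466, b = 11345/7638, c = 912/469.

a = 3.06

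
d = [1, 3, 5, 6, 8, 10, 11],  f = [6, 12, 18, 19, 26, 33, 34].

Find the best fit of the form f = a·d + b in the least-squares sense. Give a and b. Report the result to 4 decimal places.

Forming AᵀA = [[356, 44]; [44, 7]] and Aᵀf = [1158, 148]ᵀ gives AᵀA·[a, b]ᵀ = Aᵀf.
Eliminating b: 7·(row 1) − 44·(row 2) gives 556·a = 7·1158 − 44·148 = 1594, so a = 797/278.
Then b = (148 − 44·(797/278))/7 = 434/139.

a = 2.8669, b = 3.1223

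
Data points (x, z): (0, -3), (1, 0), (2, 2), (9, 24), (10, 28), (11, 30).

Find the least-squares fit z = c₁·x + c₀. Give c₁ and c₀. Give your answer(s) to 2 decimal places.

Entries of MᵀM: Σx·x = 307, Σx = 33, Σ1 = 6.
Right-hand side: Σx·z = 830, Σz = 81.
So MᵀM·[c₁, c₀]ᵀ = Mᵀz: [[307, 33]; [33, 6]]·[c₁, c₀]ᵀ = [830, 81]ᵀ.
Determinant 307·6 − 33² = 753.
c₁ = (830·6 − 33·81)/753 = 769/251; c₀ = (307·81 − 33·830)/753 = -841/251.

c₁ = 3.06, c₀ = -3.35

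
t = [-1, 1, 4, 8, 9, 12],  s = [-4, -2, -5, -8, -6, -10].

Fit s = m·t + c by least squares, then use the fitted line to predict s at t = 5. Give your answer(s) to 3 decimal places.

ŝ = -5.580

From the data, Σt·t = 307, Σt = 33, Σ1 = 6.
And Σt·s = -256, Σs = -35.
det = 307·6 − 33² = 753.
m = ((-256)·6 − 33·(-35))/753 = -127/251; c = (307·(-35) − 33·(-256))/753 = -2297/753.
At t = 5: ŝ = (-127/251)·(5) + (-2297/753)·(1) = -4202/753.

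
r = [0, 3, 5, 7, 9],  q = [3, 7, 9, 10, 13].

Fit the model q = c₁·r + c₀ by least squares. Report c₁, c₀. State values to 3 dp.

c₁ = 1.053, c₀ = 3.344

With design matrix X, XᵀX = [[164, 24]; [24, 5]] and Xᵀq = [253, 42]ᵀ.
Eliminating c₀: 5·(row 1) − 24·(row 2) gives 244·c₁ = 5·253 − 24·42 = 257, so c₁ = 257/244.
Then c₀ = (42 − 24·(257/244))/5 = 204/61.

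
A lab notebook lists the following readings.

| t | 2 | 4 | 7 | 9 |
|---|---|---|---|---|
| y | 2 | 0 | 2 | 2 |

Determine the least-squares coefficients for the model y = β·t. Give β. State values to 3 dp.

Normal-equation sums: Σt·t = 150.
Moment sums: Σt·y = 36.
β = 36/150 = 0.24.

β = 0.240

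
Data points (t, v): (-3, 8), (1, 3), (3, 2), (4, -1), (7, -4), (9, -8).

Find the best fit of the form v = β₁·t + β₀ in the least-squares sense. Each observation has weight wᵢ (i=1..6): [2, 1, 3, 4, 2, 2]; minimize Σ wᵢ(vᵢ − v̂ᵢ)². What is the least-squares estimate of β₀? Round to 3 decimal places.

β₀ = 4.655

Setting ∂/∂β₁ … = 0 gives: 370·β₁ + 52·β₀ = -243;  52·β₁ + 14·β₀ = -3.
det = 370·14 − 52² = 2476.
β₁ = ((-243)·14 − 52·(-3))/2476 = -1623/1238; β₀ = (370·(-3) − 52·(-243))/2476 = 5763/1238.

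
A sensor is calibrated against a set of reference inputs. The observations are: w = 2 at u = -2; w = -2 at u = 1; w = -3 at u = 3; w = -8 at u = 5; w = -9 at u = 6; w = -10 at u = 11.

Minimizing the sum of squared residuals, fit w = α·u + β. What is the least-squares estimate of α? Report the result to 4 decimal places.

Compute the Gram sums: Σu·u = 196, Σu = 24, Σ1 = 6.
Right-hand side: Σu·w = -219, Σw = -30.
XᵀX·[α, β]ᵀ = Xᵀw becomes [[196, 24]; [24, 6]]·[α, β]ᵀ = [-219, -30]ᵀ.
Determinant 196·6 − 24² = 600.
α = ((-219)·6 − 24·(-30))/600 = -99/100; β = (196·(-30) − 24·(-219))/600 = -26/25.

α = -0.9900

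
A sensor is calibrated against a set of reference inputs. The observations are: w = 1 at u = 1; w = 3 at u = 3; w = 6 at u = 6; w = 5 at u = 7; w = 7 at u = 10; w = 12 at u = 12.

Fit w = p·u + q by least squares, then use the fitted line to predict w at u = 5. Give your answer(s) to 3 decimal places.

The normal system MᵀM·[p, q]ᵀ = Mᵀw is [[339, 39]; [39, 6]]·[p, q]ᵀ = [295, 34]ᵀ.
Δ = 339·6 − 39² = 513.
p = (295·6 − 39·34)/513 = 148/171; q = (339·34 − 39·295)/513 = 7/171.
At u = 5: ŵ = (148/171)·(5) + (7/171)·(1) = 83/19.

ŵ = 4.368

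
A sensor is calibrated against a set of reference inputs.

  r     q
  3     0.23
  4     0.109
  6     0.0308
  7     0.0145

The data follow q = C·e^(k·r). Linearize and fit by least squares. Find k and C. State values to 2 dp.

k = -0.68, C = 1.73

Taking logs, ln q = k·r + ln C, so regress ln q on r.
Σr = 20.0000, Σ(r)² = 110.0000, Σln q = -11.3999, Σr·ln q = -63.7913.
Equations: 110.0000·k + 20.0000·ln C = -63.7913;  20.0000·k + 4·ln C = -11.3999.
Δ = 110.0000·4 − (20.0000)² = 40.0000; k = (-63.7913·4 − 20.0000·-11.3999)/40.0000 = -0.67917, ln C = (110.0000·-11.3999 − 20.0000·-63.7913)/40.0000 = 0.54586, so C = exp(0.54586) = 1.72610.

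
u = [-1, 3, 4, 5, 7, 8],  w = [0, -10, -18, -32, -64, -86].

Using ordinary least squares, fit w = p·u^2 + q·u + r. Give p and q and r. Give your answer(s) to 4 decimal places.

Forming MᵀM = [[7460, 1070, 164]; [1070, 164, 26]; [164, 26, 6]] and Mᵀw = [-9818, -1398, -210]ᵀ gives MᵀM·[p, q, r]ᵀ = Mᵀw.
Inverting the 3×3 Gram matrix, [p, q, r]ᵀ = [-331/231, 11/21, 146/77]ᵀ.

p = -1.4329, q = 0.5238, r = 1.8961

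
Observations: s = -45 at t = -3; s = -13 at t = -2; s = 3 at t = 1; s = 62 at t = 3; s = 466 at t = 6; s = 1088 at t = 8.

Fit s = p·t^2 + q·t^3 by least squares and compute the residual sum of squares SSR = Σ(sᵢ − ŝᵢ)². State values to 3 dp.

SSR = 2.925

Compute the Gram sums: Σt^2·t^2 = 5571, Σt^2·t^3 = 40513, Σt^3·t^3 = 310323.
Right-hand side: Σt^2·s = 86512, Σt^3·s = 660708.
Normal equations: [[5571, 40513]; [40513, 310323]]·[p, q]ᵀ = [86512, 660708]ᵀ.
Δ = 5571·310323 − 40513² = 87506264.
p = (86512·310323 − 40513·660708)/87506264 = 19850043/21876566; q = (5571·660708 − 40513·86512)/87506264 = 43985903/21876566.
Residuals: 12261762/10938283, -5954153/10938283, 896876/10938283, -4961338/10938283, -10538420/10938283, 5259360/10938283; SSR = 31992331/10938283.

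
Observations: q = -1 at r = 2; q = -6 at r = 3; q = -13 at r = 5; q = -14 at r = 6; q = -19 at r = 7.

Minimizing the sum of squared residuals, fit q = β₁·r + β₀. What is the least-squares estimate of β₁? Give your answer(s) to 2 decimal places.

β₁ = -3.38

Compute the Gram sums: Σr·r = 123, Σr = 23, Σ1 = 5.
Moment sums: Σr·q = -302, Σq = -53.
MᵀM·[β₁, β₀]ᵀ = Mᵀq becomes [[123, 23]; [23, 5]]·[β₁, β₀]ᵀ = [-302, -53]ᵀ.
det = 123·5 − 23² = 86.
β₁ = ((-302)·5 − 23·(-53))/86 = -291/86; β₀ = (123·(-53) − 23·(-302))/86 = 427/86.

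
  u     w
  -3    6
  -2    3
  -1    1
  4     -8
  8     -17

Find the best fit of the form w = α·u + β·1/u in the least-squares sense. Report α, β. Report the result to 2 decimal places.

The normal system XᵀX·[α, β]ᵀ = Xᵀw is [[94, 5]; [5, 829/576]]·[α, β]ᵀ = [-193, -69/8]ᵀ.
Δ = 94·(829/576) − 5² = 31763/288.
α = ((-193)·(829/576) − 5·(-69/8))/(31763/288) = -135157/63526; β = (94·(-69/8) − 5·(-193))/(31763/288) = 44424/31763.

α = -2.13, β = 1.40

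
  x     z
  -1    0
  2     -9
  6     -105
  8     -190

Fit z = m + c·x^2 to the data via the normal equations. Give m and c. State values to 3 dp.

m = 3.124, c = -3.014

MᵀM·[m, c]ᵀ = Mᵀz reads: 4·m + 105·c = -304;  105·m + 5409·c = -15976.
(Σ1 = 4, Σx^2 = 105, Σx^2·x^2 = 5409, Σz = -304, Σx^2·z = -15976.)
Δ = 4·5409 − 105² = 10611.
m = ((-304)·5409 − 105·(-15976))/10611 = 11048/3537; c = (4·(-15976) − 105·(-304))/10611 = -31984/10611.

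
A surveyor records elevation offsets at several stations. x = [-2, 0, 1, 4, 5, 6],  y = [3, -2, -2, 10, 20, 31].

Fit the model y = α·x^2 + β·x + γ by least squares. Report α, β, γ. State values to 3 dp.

The normal equations are: 2194·α + 398·β + 82·γ = 1786;  398·α + 82·β + 14·γ = 318;  82·α + 14·β + 6·γ = 60.
(Σx^2·x^2 = 2194, Σx^2·x = 398, Σx^2 = 82, Σx·x = 82, Σx = 14, Σ1 = 6, Σx^2·y = 1786, Σx·y = 318, Σy = 60.)
Inverting the 3×3 Gram matrix, [α, β, γ]ᵀ = [1019/960, -161/192, -51/20]ᵀ.

α = 1.061, β = -0.839, γ = -2.550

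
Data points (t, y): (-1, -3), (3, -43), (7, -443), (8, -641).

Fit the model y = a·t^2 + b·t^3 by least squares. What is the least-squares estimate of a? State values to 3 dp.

Normal-equation sums: Σt^2·t^2 = 6579, Σt^2·t^3 = 49817, Σt^3·t^3 = 380523.
Moment sums: Σt^2·y = -63121, Σt^3·y = -481299.
Determinant 6579·380523 − 49817² = 21727328.
a = ((-63121)·380523 − 49817·(-481299))/21727328 = -1316250/678979; b = (6579·(-481299) − 49817·(-63121))/21727328 = -686477/678979.

a = -1.939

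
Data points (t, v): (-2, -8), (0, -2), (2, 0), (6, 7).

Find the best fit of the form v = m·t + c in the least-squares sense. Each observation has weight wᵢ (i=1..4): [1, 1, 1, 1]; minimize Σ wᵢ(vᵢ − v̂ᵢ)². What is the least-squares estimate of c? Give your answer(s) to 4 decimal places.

Sums needed: Σwᵢ·t·t = 44, Σwᵢ·t = 6, Σwᵢ·1 = 4.
And Σwᵢ·t·v = 58, Σwᵢ·v = -3.
Eliminating c: 4·(row 1) − 6·(row 2) gives 140·m = 4·58 − 6·(-3) = 250, so m = 25/14.
Then c = ((-3) − 6·(25/14))/4 = -24/7.

c = -3.4286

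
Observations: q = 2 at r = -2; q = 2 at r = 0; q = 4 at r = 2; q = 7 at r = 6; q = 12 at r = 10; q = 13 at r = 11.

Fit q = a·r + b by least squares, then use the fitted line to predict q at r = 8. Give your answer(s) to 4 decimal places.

Compute the Gram sums: Σr·r = 265, Σr = 27, Σ1 = 6.
Moment sums: Σr·q = 309, Σq = 40.
Determinant 265·6 − 27² = 861.
a = (309·6 − 27·40)/861 = 258/287; b = (265·40 − 27·309)/861 = 2257/861.
At r = 8: q̂ = (258/287)·(8) + (2257/861)·(1) = 1207/123.

q̂ = 9.8130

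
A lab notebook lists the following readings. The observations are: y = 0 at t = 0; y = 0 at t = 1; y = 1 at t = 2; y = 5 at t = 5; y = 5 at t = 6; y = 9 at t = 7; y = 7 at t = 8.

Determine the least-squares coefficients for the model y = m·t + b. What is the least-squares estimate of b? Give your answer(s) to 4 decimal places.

Forming MᵀM = [[179, 29]; [29, 7]] and Mᵀy = [176, 27]ᵀ gives MᵀM·[m, b]ᵀ = Mᵀy.
Determinant 179·7 − 29² = 412.
m = (176·7 − 29·27)/412 = 449/412; b = (179·27 − 29·176)/412 = -271/412.

b = -0.6578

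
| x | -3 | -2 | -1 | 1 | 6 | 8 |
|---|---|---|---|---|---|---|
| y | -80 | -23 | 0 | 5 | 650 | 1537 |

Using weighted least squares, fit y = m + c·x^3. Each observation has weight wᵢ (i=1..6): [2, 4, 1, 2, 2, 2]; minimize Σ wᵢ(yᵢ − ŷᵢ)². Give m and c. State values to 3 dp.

m = 1.506, c = 3.000

Forming AᵀWA = [[13, 1371]; [1371, 619317]] and AᵀWy = [4132, 1859754]ᵀ gives AᵀWA·[m, c]ᵀ = AᵀWy.
Determinant 13·619317 − 1371² = 6171480.
m = (4132·619317 − 1371·1859754)/6171480 = 103279/68572; c = (13·1859754 − 1371·4132)/6171480 = 205687/68572.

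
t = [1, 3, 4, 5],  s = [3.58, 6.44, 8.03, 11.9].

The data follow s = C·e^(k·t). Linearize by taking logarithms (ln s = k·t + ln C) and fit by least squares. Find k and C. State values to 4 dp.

Let Y = ln s. Fitting Y = k·t + ln C by least squares:
Over the data: Σt = 13.0000, Σ(t)² = 51.0000, Σln s = 7.6976, Σt·ln s = 27.5784.
Normal system: [[51.0000, 13.0000]; [13.0000, 4]]·[k, ln C]ᵀ = [27.5784, 7.6976]ᵀ.
Solving (det = 35.0000): k = 0.29270, ln C = 0.97313, so C = exp(0.97313) = 2.64620.

k = 0.2927, C = 2.6462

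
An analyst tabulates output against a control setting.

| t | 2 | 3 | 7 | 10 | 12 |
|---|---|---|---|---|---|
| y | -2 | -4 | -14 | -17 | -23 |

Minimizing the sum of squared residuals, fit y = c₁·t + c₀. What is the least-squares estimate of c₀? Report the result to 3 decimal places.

c₀ = 1.818

Compute the Gram sums: Σt·t = 306, Σt = 34, Σ1 = 5.
Moment sums: Σt·y = -560, Σy = -60.
Normal equations: [[306, 34]; [34, 5]]·[c₁, c₀]ᵀ = [-560, -60]ᵀ.
Determinant 306·5 − 34² = 374.
c₁ = ((-560)·5 − 34·(-60))/374 = -380/187; c₀ = (306·(-60) − 34·(-560))/374 = 20/11.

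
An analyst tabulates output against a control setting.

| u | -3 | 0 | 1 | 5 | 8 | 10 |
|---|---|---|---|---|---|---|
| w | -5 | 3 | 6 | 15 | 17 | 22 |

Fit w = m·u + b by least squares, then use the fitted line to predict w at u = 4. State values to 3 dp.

The normal equations are: 199·m + 21·b = 452;  21·m + 6·b = 58.
(Σu·u = 199, Σu = 21, Σ1 = 6, Σu·w = 452, Σw = 58.)
Eliminating b: 6·(row 1) − 21·(row 2) gives 753·m = 6·452 − 21·58 = 1494, so m = 498/251.
Then b = (58 − 21·(498/251))/6 = 2050/753.
At u = 4: ŵ = (498/251)·(4) + (2050/753)·(1) = 8026/753.

ŵ = 10.659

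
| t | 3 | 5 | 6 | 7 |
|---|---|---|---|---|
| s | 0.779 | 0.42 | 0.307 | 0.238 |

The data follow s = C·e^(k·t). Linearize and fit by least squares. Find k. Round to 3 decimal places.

k = -0.299

Taking logs, ln s = k·t + ln C, so regress ln s on t.
Σt = 21.0000, Σ(t)² = 119.0000, Σln s = -3.7336, Σt·ln s = -22.2206.
Equations: 119.0000·k + 21.0000·ln C = -22.2206;  21.0000·k + 4·ln C = -3.7336.
Solving (det = 35.0000): k = -0.29931, ln C = 0.63798.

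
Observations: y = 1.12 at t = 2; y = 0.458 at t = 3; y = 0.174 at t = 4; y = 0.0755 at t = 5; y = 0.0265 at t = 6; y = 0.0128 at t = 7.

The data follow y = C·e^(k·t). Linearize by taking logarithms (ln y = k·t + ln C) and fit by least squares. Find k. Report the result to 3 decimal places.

k = -0.907

Taking logs, ln y = k·t + ln C, so regress ln y on t.
XᵀX = [[139.0000, 27.0000]; [27.0000, 6]], rhs = [-74.3207, -12.9888]ᵀ  (here Σt = 27.0000, Σ(t)² = 139.0000, Σln y = -12.9888, Σt·ln y = -74.3207).
Δ = 139.0000·6 − (27.0000)² = 105.0000; k = (-74.3207·6 − 27.0000·-12.9888)/105.0000 = -0.90692, ln C = (139.0000·-12.9888 − 27.0000·-74.3207)/105.0000 = 1.91635.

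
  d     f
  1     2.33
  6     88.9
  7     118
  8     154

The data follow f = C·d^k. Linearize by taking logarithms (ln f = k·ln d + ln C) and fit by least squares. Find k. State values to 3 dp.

k = 2.020

Let Y = ln f. Fitting Y = k·ln d + ln C by least squares:
Σln d = 5.8171, Σ(ln d)² = 11.3210, Σln f = 15.1410, Σln d·ln f = 27.7979.
Equations: 11.3210·k + 5.8171·ln C = 27.7979;  5.8171·k + 4·ln C = 15.1410.
Slope k = (n·Σln d·ln f − Σln d·Σln f)/(n·Σ(ln d)² − (Σln d)²) = (4·27.7979 − 5.8171·15.1410)/11.4454 = 2.01956; ln C = (Σln f − k·Σln d)/n = 0.84825.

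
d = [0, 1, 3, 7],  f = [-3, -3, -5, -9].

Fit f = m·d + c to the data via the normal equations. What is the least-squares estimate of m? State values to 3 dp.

Forming MᵀM = [[59, 11]; [11, 4]] and Mᵀf = [-81, -20]ᵀ gives MᵀM·[m, c]ᵀ = Mᵀf.
Eliminating c: 4·(row 1) − 11·(row 2) gives 115·m = 4·(-81) − 11·(-20) = -104, so m = -104/115.
Then c = ((-20) − 11·(-104/115))/4 = -289/115.

m = -0.904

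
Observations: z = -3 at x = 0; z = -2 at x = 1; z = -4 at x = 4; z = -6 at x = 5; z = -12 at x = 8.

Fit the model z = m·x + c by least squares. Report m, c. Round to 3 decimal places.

Compute the Gram sums: Σx·x = 106, Σx = 18, Σ1 = 5.
For Mᵀz: Σx·z = -144, Σz = -27.
MᵀM·[m, c]ᵀ = Mᵀz becomes [[106, 18]; [18, 5]]·[m, c]ᵀ = [-144, -27]ᵀ.
Eliminating c: 5·(row 1) − 18·(row 2) gives 206·m = 5·(-144) − 18·(-27) = -234, so m = -117/103.
Then c = ((-27) − 18·(-117/103))/5 = -135/103.

m = -1.136, c = -1.311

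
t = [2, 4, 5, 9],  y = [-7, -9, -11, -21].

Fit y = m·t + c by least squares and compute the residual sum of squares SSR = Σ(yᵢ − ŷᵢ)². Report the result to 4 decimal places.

Normal-equation sums: Σt·t = 126, Σt = 20, Σ1 = 4.
Right-hand side: Σt·y = -294, Σy = -48.
So MᵀM·[m, c]ᵀ = Mᵀy: [[126, 20]; [20, 4]]·[m, c]ᵀ = [-294, -48]ᵀ.
Δ = 126·4 − 20² = 104.
m = ((-294)·4 − 20·(-48))/104 = -27/13; c = (126·(-48) − 20·(-294))/104 = -21/13.
Residuals: -16/13, 12/13, 1, -9/13; SSR = 50/13.

SSR = 3.8462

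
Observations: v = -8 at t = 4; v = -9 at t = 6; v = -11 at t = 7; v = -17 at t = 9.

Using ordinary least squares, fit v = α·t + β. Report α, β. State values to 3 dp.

Compute the Gram sums: Σt·t = 182, Σt = 26, Σ1 = 4.
Moment sums: Σt·v = -316, Σv = -45.
XᵀX·[α, β]ᵀ = Xᵀv becomes [[182, 26]; [26, 4]]·[α, β]ᵀ = [-316, -45]ᵀ.
Δ = 182·4 − 26² = 52.
α = ((-316)·4 − 26·(-45))/52 = -47/26; β = (182·(-45) − 26·(-316))/52 = 1/2.

α = -1.808, β = 0.500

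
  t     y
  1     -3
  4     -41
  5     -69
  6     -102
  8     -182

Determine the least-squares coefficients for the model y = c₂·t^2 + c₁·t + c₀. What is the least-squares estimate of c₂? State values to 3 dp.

c₂ = -3.081

Compute the Gram sums: Σt^2·t^2 = 6274, Σt^2·t = 918, Σt^2 = 142, Σt·t = 142, Σt = 24, Σ1 = 5.
For Xᵀy: Σt^2·y = -17704, Σt·y = -2580, Σy = -397.
XᵀX·[c₂, c₁, c₀]ᵀ = Xᵀy becomes [[6274, 918, 142]; [918, 142, 24]; [142, 24, 5]]·[c₂, c₁, c₀]ᵀ = [-17704, -2580, -397]ᵀ.
Row-reducing yields c₂ = -16093/5224, c₁ = 10497/5224, c₀ = -4065/2612.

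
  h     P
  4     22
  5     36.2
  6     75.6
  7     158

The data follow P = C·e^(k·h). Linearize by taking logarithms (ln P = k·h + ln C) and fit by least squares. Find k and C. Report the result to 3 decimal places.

k = 0.665, C = 1.432

With ln Pᵢ as the transformed response and hᵢ as the regressor:
Over the data: Σh = 22.0000, Σ(h)² = 126.0000, Σln P = 16.0682, Σh·ln P = 91.7004.
Normal system: [[126.0000, 22.0000]; [22.0000, 4]]·[k, ln C]ᵀ = [91.7004, 16.0682]ᵀ.
Solving (det = 20.0000): k = 0.66511, ln C = 0.35896, so C = exp(0.35896) = 1.43184.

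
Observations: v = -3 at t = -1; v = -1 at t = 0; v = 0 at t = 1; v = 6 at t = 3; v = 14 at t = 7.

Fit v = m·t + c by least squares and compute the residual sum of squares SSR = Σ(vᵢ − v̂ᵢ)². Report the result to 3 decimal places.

SSR = 1.575

From the data, Σt·t = 60, Σt = 10, Σ1 = 5.
And Σt·v = 119, Σv = 16.
det = 60·5 − 10² = 200.
m = (119·5 − 10·16)/200 = 87/40; c = (60·16 − 10·119)/200 = -23/20.
Residuals: 13/40, 3/20, -41/40, 5/8, -3/40; SSR = 63/40.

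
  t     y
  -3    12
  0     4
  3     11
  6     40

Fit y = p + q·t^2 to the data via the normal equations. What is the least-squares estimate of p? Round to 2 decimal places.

p = 3.00

The normal equations are: 4·p + 54·q = 67;  54·p + 1458·q = 1647.
(Σ1 = 4, Σt^2 = 54, Σt^2·t^2 = 1458, Σy = 67, Σt^2·y = 1647.)
Eliminating q: 1458·(row 1) − 54·(row 2) gives 2916·p = 1458·67 − 54·1647 = 8748, so p = 3.
Then q = (1647 − 54·3)/1458 = 55/54.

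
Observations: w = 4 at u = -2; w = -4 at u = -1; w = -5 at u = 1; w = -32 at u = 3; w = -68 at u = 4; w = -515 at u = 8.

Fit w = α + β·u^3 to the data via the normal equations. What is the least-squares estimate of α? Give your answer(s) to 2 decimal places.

α = -4.45

Forming MᵀM = [[6, 595]; [595, 267035]] and Mᵀw = [-620, -268929]ᵀ gives MᵀM·[α, β]ᵀ = Mᵀw.
Eliminating β: 267035·(row 1) − 595·(row 2) gives 1248185·α = 267035·(-620) − 595·(-268929) = -5548945, so α = -1109789/249637.
Then β = ((-268929) − 595·(-1109789/249637))/267035 = -1244674/1248185.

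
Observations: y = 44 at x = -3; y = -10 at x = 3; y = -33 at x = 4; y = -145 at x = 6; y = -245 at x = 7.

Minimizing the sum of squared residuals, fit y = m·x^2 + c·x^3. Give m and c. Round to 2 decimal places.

The normal system AᵀA·[m, c]ᵀ = Aᵀy is [[4115, 25607]; [25607, 169859]]·[m, c]ᵀ = [-17447, -118925]ᵀ.
det = 4115·169859 − 25607² = 43251336.
m = ((-17447)·169859 − 25607·(-118925))/43251336 = 13630417/7208556; c = (4115·(-118925) − 25607·(-17447))/43251336 = -7101841/7208556.

m = 1.89, c = -0.99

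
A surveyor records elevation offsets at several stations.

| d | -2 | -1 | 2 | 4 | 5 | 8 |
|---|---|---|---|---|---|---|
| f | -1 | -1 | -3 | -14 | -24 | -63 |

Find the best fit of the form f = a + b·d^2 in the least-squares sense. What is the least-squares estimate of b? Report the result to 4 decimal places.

Normal-equation sums: Σ1 = 6, Σd^2 = 114, Σd^2·d^2 = 5010.
For Aᵀf: Σf = -106, Σd^2·f = -4873.
Eliminating b: 5010·(row 1) − 114·(row 2) gives 17064·a = 5010·(-106) − 114·(-4873) = 24462, so a = 453/316.
Then b = ((-4873) − 114·(453/316))/5010 = -953/948.

b = -1.0053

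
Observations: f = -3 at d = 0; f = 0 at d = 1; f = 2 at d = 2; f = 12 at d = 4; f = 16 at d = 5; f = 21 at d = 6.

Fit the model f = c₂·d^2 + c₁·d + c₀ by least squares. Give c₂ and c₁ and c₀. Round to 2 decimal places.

c₂ = 0.24, c₁ = 2.60, c₀ = -3.15

Sums needed: Σd^2·d^2 = 2194, Σd^2·d = 414, Σd^2 = 82, Σd·d = 82, Σd = 18, Σ1 = 6.
Right-hand side: Σd^2·f = 1356, Σd·f = 258, Σf = 48.
So XᵀX·[c₂, c₁, c₀]ᵀ = Xᵀf: [[2194, 414, 82]; [414, 82, 18]; [82, 18, 6]]·[c₂, c₁, c₀]ᵀ = [1356, 258, 48]ᵀ.
Solving the 3×3 system (Gaussian elimination) gives c₂ = 12/49, c₁ = 255/98, c₀ = -309/98.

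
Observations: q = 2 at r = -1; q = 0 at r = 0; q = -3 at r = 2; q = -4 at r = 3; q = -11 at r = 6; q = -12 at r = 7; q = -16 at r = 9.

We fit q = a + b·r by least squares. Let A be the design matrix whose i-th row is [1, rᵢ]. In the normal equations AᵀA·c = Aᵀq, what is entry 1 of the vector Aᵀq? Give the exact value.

-44

Entry 1 ↔ basis 1, so (Aᵀq)_{1} = Σᵢ qᵢ = (1)·(2) + (1)·(0) + (1)·(-3) + (1)·(-4) + (1)·(-11) + (1)·(-12) + (1)·(-16) = -44.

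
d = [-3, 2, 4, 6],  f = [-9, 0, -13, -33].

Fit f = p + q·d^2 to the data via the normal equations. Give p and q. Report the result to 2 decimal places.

p = 2.24, q = -0.98

Forming MᵀM = [[4, 65]; [65, 1649]] and Mᵀf = [-55, -1477]ᵀ gives MᵀM·[p, q]ᵀ = Mᵀf.
Δ = 4·1649 − 65² = 2371.
p = ((-55)·1649 − 65·(-1477))/2371 = 5310/2371; q = (4·(-1477) − 65·(-55))/2371 = -2333/2371.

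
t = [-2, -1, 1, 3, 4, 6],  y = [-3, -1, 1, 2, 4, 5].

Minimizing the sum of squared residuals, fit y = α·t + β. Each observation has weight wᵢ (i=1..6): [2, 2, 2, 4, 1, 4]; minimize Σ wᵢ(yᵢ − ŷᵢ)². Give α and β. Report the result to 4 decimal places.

α = 0.9342, β = -0.5088

The normal equations are: 208·α + 36·β = 176;  36·α + 15·β = 26.
(Σwᵢ·t·t = 208, Σwᵢ·t = 36, Σwᵢ·1 = 15, Σwᵢ·t·y = 176, Σwᵢ·y = 26.)
Eliminating β: 15·(row 1) − 36·(row 2) gives 1824·α = 15·176 − 36·26 = 1704, so α = 71/76.
Then β = (26 − 36·(71/76))/15 = -29/57.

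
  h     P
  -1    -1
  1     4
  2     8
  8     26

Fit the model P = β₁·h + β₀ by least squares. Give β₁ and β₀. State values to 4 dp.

With design matrix X, XᵀX = [[70, 10]; [10, 4]] and XᵀP = [229, 37]ᵀ.
Eliminating β₀: 4·(row 1) − 10·(row 2) gives 180·β₁ = 4·229 − 10·37 = 546, so β₁ = 91/30.
Then β₀ = (37 − 10·(91/30))/4 = 5/3.

β₁ = 3.0333, β₀ = 1.6667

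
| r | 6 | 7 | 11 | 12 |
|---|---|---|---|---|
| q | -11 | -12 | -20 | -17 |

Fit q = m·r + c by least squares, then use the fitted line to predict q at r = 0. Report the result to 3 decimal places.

Normal-equation sums: Σr·r = 350, Σr = 36, Σ1 = 4.
For Aᵀq: Σr·q = -574, Σq = -60.
AᵀA·[m, c]ᵀ = Aᵀq becomes [[350, 36]; [36, 4]]·[m, c]ᵀ = [-574, -60]ᵀ.
Determinant 350·4 − 36² = 104.
m = ((-574)·4 − 36·(-60))/104 = -17/13; c = (350·(-60) − 36·(-574))/104 = -42/13.
At r = 0: q̂ = (-17/13)·(0) + (-42/13)·(1) = -42/13.

q̂ = -3.231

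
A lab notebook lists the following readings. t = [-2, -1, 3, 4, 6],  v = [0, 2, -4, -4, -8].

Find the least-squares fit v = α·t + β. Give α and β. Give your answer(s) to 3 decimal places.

α = -1.087, β = -0.626

Entries of MᵀM: Σt·t = 66, Σt = 10, Σ1 = 5.
For Mᵀv: Σt·v = -78, Σv = -14.
MᵀM·[α, β]ᵀ = Mᵀv becomes [[66, 10]; [10, 5]]·[α, β]ᵀ = [-78, -14]ᵀ.
det = 66·5 − 10² = 230.
α = ((-78)·5 − 10·(-14))/230 = -25/23; β = (66·(-14) − 10·(-78))/230 = -72/115.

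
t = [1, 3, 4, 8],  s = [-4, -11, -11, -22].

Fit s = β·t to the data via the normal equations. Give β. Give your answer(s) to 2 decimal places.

β = -2.86

Forming MᵀM = [[90]] and Mᵀs = [-257]ᵀ gives MᵀM·[β]ᵀ = Mᵀs.
β = (-257)/90 = -2.85556.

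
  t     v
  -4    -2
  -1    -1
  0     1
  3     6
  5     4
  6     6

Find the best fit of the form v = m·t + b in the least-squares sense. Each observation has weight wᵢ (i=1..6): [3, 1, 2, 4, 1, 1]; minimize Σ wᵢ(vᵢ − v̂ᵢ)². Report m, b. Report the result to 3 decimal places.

Compute the Gram sums: Σwᵢ·t·t = 146, Σwᵢ·t = 10, Σwᵢ·1 = 12.
For AᵀWv: Σwᵢ·t·v = 153, Σwᵢ·v = 29.
So AᵀWA·[m, b]ᵀ = AᵀWv: [[146, 10]; [10, 12]]·[m, b]ᵀ = [153, 29]ᵀ.
Eliminating b: 12·(row 1) − 10·(row 2) gives 1652·m = 12·153 − 10·29 = 1546, so m = 773/826.
Then b = (29 − 10·(773/826))/12 = 676/413.

m = 0.936, b = 1.637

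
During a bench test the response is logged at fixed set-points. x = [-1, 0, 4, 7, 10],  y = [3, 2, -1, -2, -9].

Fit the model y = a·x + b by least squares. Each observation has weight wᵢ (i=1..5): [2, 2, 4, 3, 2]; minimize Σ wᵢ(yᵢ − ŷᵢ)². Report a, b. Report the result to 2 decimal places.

a = -0.93, b = 2.55

Entries of MᵀWM: Σwᵢ·x·x = 413, Σwᵢ·x = 55, Σwᵢ·1 = 13.
And Σwᵢ·x·y = -244, Σwᵢ·y = -18.
So MᵀWM·[a, b]ᵀ = MᵀWy: [[413, 55]; [55, 13]]·[a, b]ᵀ = [-244, -18]ᵀ.
Δ = 413·13 − 55² = 2344.
a = ((-244)·13 − 55·(-18))/2344 = -1091/1172; b = (413·(-18) − 55·(-244))/2344 = 2993/1172.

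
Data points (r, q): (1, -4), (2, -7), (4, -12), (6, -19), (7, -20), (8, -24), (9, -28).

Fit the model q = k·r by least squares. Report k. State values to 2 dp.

k = -3.04

The normal system XᵀX·[k]ᵀ = Xᵀq is [[251]]·[k]ᵀ = [-764]ᵀ.
Hence k = -764 / 251 ≈ -3.04382.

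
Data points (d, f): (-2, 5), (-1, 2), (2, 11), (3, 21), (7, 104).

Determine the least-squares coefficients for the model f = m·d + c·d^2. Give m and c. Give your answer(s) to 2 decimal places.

Forming AᵀA = [[67, 369]; [369, 2515]] and Aᵀf = [801, 5351]ᵀ gives AᵀA·[m, c]ᵀ = Aᵀf.
Δ = 67·2515 − 369² = 32344.
m = (801·2515 − 369·5351)/32344 = 9999/8086; c = (67·5351 − 369·801)/32344 = 15737/8086.

m = 1.24, c = 1.95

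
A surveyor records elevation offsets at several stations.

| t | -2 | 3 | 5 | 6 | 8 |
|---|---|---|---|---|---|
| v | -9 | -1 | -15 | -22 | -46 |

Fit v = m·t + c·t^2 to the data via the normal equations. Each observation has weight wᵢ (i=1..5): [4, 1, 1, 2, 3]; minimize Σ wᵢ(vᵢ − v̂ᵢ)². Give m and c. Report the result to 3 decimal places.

m = 2.432, c = -1.024

The normal equations are: 314·m + 2088·c = -1374;  2088·m + 15650·c = -10944.
(Σwᵢ·t·t = 314, Σwᵢ·t·t^2 = 2088, Σwᵢ·t^2·t^2 = 15650, Σwᵢ·t·v = -1374, Σwᵢ·t^2·v = -10944.)
det = 314·15650 − 2088² = 554356.
m = ((-1374)·15650 − 2088·(-10944))/554356 = 336993/138589; c = (314·(-10944) − 2088·(-1374))/554356 = -141876/138589.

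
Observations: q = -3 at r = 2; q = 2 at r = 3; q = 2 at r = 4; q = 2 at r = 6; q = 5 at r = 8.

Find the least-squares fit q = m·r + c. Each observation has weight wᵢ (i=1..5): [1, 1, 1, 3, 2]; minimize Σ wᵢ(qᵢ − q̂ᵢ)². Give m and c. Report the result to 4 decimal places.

m = 0.9631, c = -3.0517

Compute the Gram sums: Σwᵢ·r·r = 265, Σwᵢ·r = 43, Σwᵢ·1 = 8.
Moment sums: Σwᵢ·r·q = 124, Σwᵢ·q = 17.
AᵀWA·[m, c]ᵀ = AᵀWq becomes [[265, 43]; [43, 8]]·[m, c]ᵀ = [124, 17]ᵀ.
det = 265·8 − 43² = 271.
m = (124·8 − 43·17)/271 = 261/271; c = (265·17 − 43·124)/271 = -827/271.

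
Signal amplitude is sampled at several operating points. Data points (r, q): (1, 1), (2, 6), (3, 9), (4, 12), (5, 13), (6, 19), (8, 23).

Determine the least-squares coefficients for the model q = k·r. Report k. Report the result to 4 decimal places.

The normal equations are: 155·k = 451.
Hence k = 451 / 155 ≈ 2.90968.

k = 2.9097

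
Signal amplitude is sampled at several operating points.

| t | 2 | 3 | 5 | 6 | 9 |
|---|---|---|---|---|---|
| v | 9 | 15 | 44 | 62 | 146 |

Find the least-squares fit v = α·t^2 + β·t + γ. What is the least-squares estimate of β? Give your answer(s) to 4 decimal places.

β = -2.8250

Forming MᵀM = [[8579, 1105, 155]; [1105, 155, 25]; [155, 25, 5]] and Mᵀv = [15329, 1969, 276]ᵀ gives MᵀM·[α, β, γ]ᵀ = Mᵀv.
Row-reducing yields α = 49/24, β = -113/40, γ = 181/30.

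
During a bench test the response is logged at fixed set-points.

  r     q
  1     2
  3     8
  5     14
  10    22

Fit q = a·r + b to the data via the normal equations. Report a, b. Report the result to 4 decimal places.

a = 2.1788, b = 1.1508

With design matrix M, MᵀM = [[135, 19]; [19, 4]] and Mᵀq = [316, 46]ᵀ.
det = 135·4 − 19² = 179.
a = (316·4 − 19·46)/179 = 390/179; b = (135·46 − 19·316)/179 = 206/179.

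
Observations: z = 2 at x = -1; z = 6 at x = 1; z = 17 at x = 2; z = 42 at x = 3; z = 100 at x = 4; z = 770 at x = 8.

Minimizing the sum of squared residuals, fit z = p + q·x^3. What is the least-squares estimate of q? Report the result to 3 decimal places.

From the data, Σ1 = 6, Σx^3 = 611, Σx^3·x^3 = 267035.
For Mᵀz: Σz = 937, Σx^3·z = 401914.
MᵀM·[p, q]ᵀ = Mᵀz becomes [[6, 611]; [611, 267035]]·[p, q]ᵀ = [937, 401914]ᵀ.
det = 6·267035 − 611² = 1228889.
p = (937·267035 − 611·401914)/1228889 = 4642341/1228889; q = (6·401914 − 611·937)/1228889 = 1838977/1228889.

q = 1.496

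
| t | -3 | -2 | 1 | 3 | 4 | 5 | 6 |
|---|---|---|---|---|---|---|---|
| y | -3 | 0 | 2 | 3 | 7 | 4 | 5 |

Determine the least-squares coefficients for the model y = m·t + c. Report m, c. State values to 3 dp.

Forming MᵀM = [[100, 14]; [14, 7]] and Mᵀy = [98, 18]ᵀ gives MᵀM·[m, c]ᵀ = Mᵀy.
Δ = 100·7 − 14² = 504.
m = (98·7 − 14·18)/504 = 31/36; c = (100·18 − 14·98)/504 = 107/126.

m = 0.861, c = 0.849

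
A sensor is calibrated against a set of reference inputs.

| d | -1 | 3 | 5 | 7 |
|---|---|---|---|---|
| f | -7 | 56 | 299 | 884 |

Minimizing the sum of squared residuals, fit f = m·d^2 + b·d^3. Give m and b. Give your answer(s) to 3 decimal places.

m = -3.039, b = 3.010

The normal system XᵀX·[m, b]ᵀ = Xᵀf is [[3108, 20174]; [20174, 134004]]·[m, b]ᵀ = [51288, 342106]ᵀ.
Eliminating b: 134004·(row 1) − 20174·(row 2) gives 9494156·m = 134004·51288 − 20174·342106 = -28849292, so m = -7212323/2373539.
Then b = (342106 − 20174·(-7212323/2373539))/134004 = 1020762/339077.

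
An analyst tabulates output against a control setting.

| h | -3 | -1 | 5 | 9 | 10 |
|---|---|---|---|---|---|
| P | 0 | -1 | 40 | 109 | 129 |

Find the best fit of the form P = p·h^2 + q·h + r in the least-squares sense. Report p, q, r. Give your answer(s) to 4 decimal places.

Sums needed: Σh^2·h^2 = 17268, Σh^2·h = 1826, Σh^2 = 216, Σh·h = 216, Σh = 20, Σ1 = 5.
Right-hand side: Σh^2·P = 22728, Σh·P = 2472, ΣP = 277.
Normal equations: [[17268, 1826, 216]; [1826, 216, 20]; [216, 20, 5]]·[p, q, r]ᵀ = [22728, 2472, 277]ᵀ.
Solving the 3×3 system (Gaussian elimination) gives p = 189262/192451, q = 591420/192451, r = 17141/27493.

p = 0.9834, q = 3.0731, r = 0.6235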